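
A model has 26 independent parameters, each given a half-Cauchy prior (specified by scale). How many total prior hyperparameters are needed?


Each half-Cauchy prior needs 1 hyperparameter (scale).
Total = 1 * 26 = 26

26


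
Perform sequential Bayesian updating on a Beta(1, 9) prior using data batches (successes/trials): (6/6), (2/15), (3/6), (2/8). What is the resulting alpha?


Accumulate successes: 13
Posterior alpha = prior alpha + sum of successes
= 1 + 13 = 14

14


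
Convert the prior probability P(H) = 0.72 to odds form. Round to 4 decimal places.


P(not H) = 1 - 0.72 = 0.28
Odds = 0.72 / 0.28 = 2.5714

2.5714


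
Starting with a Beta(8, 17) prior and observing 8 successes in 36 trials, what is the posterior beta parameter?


Posterior beta = prior beta + failures
Failures = 36 - 8 = 28
beta_post = 17 + 28 = 45

45


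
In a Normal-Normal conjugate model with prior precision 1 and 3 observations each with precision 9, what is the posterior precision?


Posterior precision = prior precision + n * observation precision
= 1 + 3 * 9
= 1 + 27 = 28

28


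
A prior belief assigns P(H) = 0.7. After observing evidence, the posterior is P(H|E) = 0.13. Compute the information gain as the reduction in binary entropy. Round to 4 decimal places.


H(prior) = -0.7*log2(0.7) - 0.3*log2(0.3)
= 0.8813
H(post) = -0.13*log2(0.13) - 0.87*log2(0.87)
= 0.5574
IG = 0.8813 - 0.5574 = 0.3239

0.3239


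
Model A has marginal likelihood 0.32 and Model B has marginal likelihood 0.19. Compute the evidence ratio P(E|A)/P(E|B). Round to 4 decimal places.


Evidence ratio = P(E|A) / P(E|B)
= 0.32 / 0.19
= 1.6842

1.6842


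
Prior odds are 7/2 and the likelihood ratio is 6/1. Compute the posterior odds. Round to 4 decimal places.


Posterior odds = prior odds * likelihood ratio
= (7/2) * (6/1)
= 42 / 2
= 21.0

21.0


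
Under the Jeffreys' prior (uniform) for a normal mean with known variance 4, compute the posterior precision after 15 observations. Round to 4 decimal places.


Prior precision = 0 (flat prior).
Post. prec. = 0 + n/var = 15/4 = 3.75

3.75


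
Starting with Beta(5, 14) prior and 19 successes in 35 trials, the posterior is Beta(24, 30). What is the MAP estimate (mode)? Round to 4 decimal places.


The mode of Beta(a, b) when a > 1 and b > 1 is (a-1)/(a+b-2)
= (24 - 1) / (24 + 30 - 2)
= 23 / 52
= 0.4423

0.4423


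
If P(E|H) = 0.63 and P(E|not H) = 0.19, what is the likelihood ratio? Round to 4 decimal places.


Likelihood ratio = P(E|H) / P(E|not H)
= 0.63 / 0.19
= 3.3158

3.3158


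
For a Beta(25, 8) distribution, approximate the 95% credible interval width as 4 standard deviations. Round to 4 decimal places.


Variance of Beta(a,b) = ab / ((a+b)^2 * (a+b+1))
= 25*8 / ((33)^2 * 34)
= 0.0054
SD = sqrt(0.0054) = 0.0735
Width = 4 * SD = 0.294

0.294


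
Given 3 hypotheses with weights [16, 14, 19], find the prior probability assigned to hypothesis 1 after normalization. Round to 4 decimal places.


To normalize, divide each weight by the sum of all weights.
Sum = 49
Prior(H1) = 16/49 = 0.3265

0.3265


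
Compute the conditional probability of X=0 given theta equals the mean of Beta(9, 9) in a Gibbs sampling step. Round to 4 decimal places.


Mean of Beta(9, 9) = 0.5
P(X=0 | theta=0.5) = 0.5

0.5


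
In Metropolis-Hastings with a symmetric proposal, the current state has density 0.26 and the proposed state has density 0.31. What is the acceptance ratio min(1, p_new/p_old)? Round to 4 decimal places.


Ratio = p_new / p_old = 0.31 / 0.26 = 1.1923
Acceptance = min(1, 1.1923) = 1.0

1.0


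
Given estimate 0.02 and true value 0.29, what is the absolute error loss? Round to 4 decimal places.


Absolute error = |estimate - true|
= |-0.27| = 0.27

0.27


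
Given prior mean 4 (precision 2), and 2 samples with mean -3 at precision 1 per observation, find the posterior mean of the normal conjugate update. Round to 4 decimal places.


The posterior mean is a precision-weighted average of prior and data.
Post. prec. = 2 + 2 = 4
Post. mean = (8 + -6)/4 = 2/4 = 0.5

0.5


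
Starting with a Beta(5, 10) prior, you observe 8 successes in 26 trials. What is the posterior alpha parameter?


For a Beta-Binomial conjugate model:
Posterior alpha = prior alpha + number of successes
= 5 + 8 = 13

13


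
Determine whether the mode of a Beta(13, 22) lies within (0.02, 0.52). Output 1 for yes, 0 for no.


First find the mode: (a-1)/(a+b-2) = 0.3636
Is 0.3636 in (0.02, 0.52)? 1

1


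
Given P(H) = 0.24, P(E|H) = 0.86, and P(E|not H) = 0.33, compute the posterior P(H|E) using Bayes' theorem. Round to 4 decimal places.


By Bayes' theorem: P(H|E) = P(E|H)*P(H) / P(E)
P(E) = P(E|H)*P(H) + P(E|not H)*P(not H)
P(E) = 0.86*0.24 + 0.33*0.76 = 0.4572
P(H|E) = 0.86*0.24 / 0.4572 = 0.4514

0.4514


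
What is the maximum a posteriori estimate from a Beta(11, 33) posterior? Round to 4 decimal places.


The MAP estimate equals the mode of the distribution.
Mode of Beta(a,b) = (a-1)/(a+b-2)
= 10/42
= 0.2381

0.2381


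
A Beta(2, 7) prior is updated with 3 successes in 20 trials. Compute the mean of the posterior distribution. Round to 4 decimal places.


After update: Beta(5, 24)
Mean = 5 / (5 + 24) = 5 / 29
= 0.1724

0.1724


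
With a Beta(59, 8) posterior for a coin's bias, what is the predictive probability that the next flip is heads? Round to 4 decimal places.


The predictive probability equals the posterior mean.
P(next = heads) = alpha / (alpha + beta)
= 59 / 67 = 0.8806

0.8806


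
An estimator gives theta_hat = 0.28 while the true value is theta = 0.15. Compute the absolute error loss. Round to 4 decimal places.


The absolute error loss is |theta_hat - theta|
= |0.28 - 0.15|
= 0.13

0.13


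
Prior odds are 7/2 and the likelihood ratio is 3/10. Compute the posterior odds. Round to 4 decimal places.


Posterior odds = prior odds * likelihood ratio
= (7/2) * (3/10)
= 21 / 20
= 1.05

1.05


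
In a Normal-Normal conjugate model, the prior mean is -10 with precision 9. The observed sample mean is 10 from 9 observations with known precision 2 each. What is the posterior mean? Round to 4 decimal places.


Posterior precision = tau0 + n*tau = 9 + 9*2 = 27
Posterior mean = (tau0*mu0 + n*tau*xbar) / posterior_precision
= (9*-10 + 9*2*10) / 27
= 90 / 27 = 3.3333

3.3333


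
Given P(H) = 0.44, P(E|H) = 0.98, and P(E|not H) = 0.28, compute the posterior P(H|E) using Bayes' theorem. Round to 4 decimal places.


By Bayes' theorem: P(H|E) = P(E|H)*P(H) / P(E)
P(E) = P(E|H)*P(H) + P(E|not H)*P(not H)
P(E) = 0.98*0.44 + 0.28*0.56 = 0.588
P(H|E) = 0.98*0.44 / 0.588 = 0.7333

0.7333


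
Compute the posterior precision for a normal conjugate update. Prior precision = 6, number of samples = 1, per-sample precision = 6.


tau_post = tau_0 + n * tau
= 6 + 1 * 6 = 12

12


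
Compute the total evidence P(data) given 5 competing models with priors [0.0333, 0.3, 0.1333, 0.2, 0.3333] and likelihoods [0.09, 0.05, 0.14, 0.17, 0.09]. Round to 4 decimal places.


Marginal likelihood = sum P(model_i) * P(data|model_i)
Model 1: 0.0333 * 0.09 = 0.003
Model 2: 0.3 * 0.05 = 0.015
Model 3: 0.1333 * 0.14 = 0.0187
Model 4: 0.2 * 0.17 = 0.034
Model 5: 0.3333 * 0.09 = 0.03
Total = 0.1007

0.1007


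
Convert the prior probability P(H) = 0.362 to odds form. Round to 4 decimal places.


P(not H) = 1 - 0.362 = 0.638
Odds = 0.362 / 0.638 = 0.5674

0.5674


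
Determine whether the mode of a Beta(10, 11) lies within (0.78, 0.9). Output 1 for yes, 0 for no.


First find the mode: (a-1)/(a+b-2) = 0.4737
Is 0.4737 in (0.78, 0.9)? 0

0


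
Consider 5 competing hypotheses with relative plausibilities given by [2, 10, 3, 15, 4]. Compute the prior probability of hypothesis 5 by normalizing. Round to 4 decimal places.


Sum of weights = 2 + 10 + 3 + 15 + 4 = 34
Normalized prior for H5 = 4 / 34
= 0.1176

0.1176


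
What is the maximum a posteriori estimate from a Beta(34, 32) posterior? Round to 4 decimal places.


The MAP estimate equals the mode of the distribution.
Mode of Beta(a,b) = (a-1)/(a+b-2)
= 33/64
= 0.5156

0.5156


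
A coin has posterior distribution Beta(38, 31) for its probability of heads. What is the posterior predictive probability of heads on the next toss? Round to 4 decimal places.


Posterior predictive = E[theta] = alpha/(alpha+beta)
= 38/69
= 0.5507

0.5507


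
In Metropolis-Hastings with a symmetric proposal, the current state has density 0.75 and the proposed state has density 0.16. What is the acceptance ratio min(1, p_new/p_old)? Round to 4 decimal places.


Ratio = p_new / p_old = 0.16 / 0.75 = 0.2133
Acceptance = min(1, 0.2133) = 0.2133

0.2133


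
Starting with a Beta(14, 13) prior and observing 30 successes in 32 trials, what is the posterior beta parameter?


Posterior beta = prior beta + failures
Failures = 32 - 30 = 2
beta_post = 13 + 2 = 15

15


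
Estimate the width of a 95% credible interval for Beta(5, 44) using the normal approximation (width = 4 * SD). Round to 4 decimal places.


For Beta(a,b): Var = ab/((a+b)^2(a+b+1))
Var = 0.0018, SD = 0.0428
Approximate 95% CI width = 4 * 0.0428 = 0.1712

0.1712


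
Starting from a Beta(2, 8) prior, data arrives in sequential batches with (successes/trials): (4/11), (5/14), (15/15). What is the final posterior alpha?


In sequential Bayesian updating, we sum all successes.
Total successes = 24
Final alpha = 2 + 24 = 26

26


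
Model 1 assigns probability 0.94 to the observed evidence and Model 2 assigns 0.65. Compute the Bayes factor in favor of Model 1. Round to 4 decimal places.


BF = P(data|M1) / P(data|M2)
= 0.94 / 0.65 = 1.4462

1.4462


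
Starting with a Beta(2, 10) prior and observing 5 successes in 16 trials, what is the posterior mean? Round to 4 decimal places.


Posterior parameters: alpha = 2 + 5 = 7
beta = 10 + 11 = 21
Posterior mean = alpha / (alpha + beta) = 7 / 28
= 0.25

0.25


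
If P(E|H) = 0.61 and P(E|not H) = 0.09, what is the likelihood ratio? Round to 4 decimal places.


Likelihood ratio = P(E|H) / P(E|not H)
= 0.61 / 0.09
= 6.7778

6.7778


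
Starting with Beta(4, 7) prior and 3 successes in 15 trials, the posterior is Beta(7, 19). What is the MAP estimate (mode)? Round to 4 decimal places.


The mode of Beta(a, b) when a > 1 and b > 1 is (a-1)/(a+b-2)
= (7 - 1) / (7 + 19 - 2)
= 6 / 24
= 0.25

0.25


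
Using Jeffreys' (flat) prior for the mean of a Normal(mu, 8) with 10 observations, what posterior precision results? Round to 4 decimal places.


Flat prior means prior precision is 0.
Posterior precision = n / sigma^2 = 10/8 = 1.25

1.25


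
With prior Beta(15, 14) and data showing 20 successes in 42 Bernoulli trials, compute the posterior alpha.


Conjugate update: alpha_posterior = alpha_prior + k
= 15 + 20 = 35

35


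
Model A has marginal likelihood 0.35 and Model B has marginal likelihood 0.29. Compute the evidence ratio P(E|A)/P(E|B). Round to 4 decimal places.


Evidence ratio = P(E|A) / P(E|B)
= 0.35 / 0.29
= 1.2069

1.2069


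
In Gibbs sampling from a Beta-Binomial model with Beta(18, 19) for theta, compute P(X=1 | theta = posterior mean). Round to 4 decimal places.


Posterior mean = alpha/(alpha+beta) = 18/37 = 0.4865
P(X=1|theta=mean) = theta = 0.4865

0.4865


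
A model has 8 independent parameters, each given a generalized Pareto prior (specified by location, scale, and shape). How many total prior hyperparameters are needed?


Each generalized Pareto prior needs 3 hyperparameters (location, scale, and shape).
Total = 3 * 8 = 24

24


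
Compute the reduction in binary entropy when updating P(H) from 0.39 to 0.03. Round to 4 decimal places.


H_before = -p*log2(p) - (1-p)*log2(1-p) for p=0.39: 0.9648
H_after for p=0.03: 0.1944
Reduction = 0.9648 - 0.1944 = 0.7704

0.7704


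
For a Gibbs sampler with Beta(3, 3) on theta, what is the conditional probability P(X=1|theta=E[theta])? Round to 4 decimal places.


E[theta] = 3/(3+3) = 0.5
P(X=1|theta) = theta = 0.5

0.5


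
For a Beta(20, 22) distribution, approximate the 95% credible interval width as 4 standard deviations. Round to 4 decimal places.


Variance of Beta(a,b) = ab / ((a+b)^2 * (a+b+1))
= 20*22 / ((42)^2 * 43)
= 0.0058
SD = sqrt(0.0058) = 0.0762
Width = 4 * SD = 0.3047

0.3047


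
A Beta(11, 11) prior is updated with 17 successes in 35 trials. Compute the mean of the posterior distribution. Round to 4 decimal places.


After update: Beta(28, 29)
Mean = 28 / (28 + 29) = 28 / 57
= 0.4912

0.4912


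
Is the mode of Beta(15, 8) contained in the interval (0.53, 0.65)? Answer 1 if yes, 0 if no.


Mode = (a-1)/(a+b-2) = 14/21 = 0.6667
Interval: (0.53, 0.65)
Contains mode? 0

0


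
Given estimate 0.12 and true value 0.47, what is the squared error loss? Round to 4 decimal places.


Squared error = (estimate - true)^2
Difference = -0.35
Loss = -0.35^2 = 0.1225

0.1225


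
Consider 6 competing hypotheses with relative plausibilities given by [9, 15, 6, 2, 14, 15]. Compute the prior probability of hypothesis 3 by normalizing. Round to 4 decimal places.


Sum of weights = 9 + 15 + 6 + 2 + 14 + 15 = 61
Normalized prior for H3 = 6 / 61
= 0.0984

0.0984


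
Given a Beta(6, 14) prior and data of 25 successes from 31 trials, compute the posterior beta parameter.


Number of failures = 31 - 25 = 6
Posterior beta = 14 + 6 = 20

20


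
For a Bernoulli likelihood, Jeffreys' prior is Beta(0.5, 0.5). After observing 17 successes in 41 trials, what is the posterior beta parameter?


Jeffreys' prior for Bernoulli is Beta(0.5, 0.5).
Posterior is Beta(0.5 + k, 0.5 + n - k).
Posterior beta = 0.5 + (n - k) = 0.5 + 24 = 24.5

24.5


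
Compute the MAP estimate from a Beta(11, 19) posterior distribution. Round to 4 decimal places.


MAP = mode of Beta distribution
= (alpha - 1)/(alpha + beta - 2)
= (11-1)/(11+19-2)
= 10/28 = 0.3571

0.3571


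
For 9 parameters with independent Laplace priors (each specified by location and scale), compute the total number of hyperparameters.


A Laplace prior has 2 hyperparameters per parameter.
Total = 9 * 2 = 18

18


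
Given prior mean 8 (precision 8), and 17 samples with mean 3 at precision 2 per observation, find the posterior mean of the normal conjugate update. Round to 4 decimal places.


The posterior mean is a precision-weighted average of prior and data.
Post. prec. = 8 + 34 = 42
Post. mean = (64 + 102)/42 = 166/42 = 3.9524

3.9524


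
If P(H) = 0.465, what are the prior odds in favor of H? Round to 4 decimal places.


Prior odds = P(H) / (1 - P(H))
= 0.465 / 0.535
= 0.8692

0.8692


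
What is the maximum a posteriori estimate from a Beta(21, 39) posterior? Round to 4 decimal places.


The MAP estimate equals the mode of the distribution.
Mode of Beta(a,b) = (a-1)/(a+b-2)
= 20/58
= 0.3448

0.3448


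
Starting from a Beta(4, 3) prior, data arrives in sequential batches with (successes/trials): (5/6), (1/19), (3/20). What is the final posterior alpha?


In sequential Bayesian updating, we sum all successes.
Total successes = 9
Final alpha = 4 + 9 = 13

13


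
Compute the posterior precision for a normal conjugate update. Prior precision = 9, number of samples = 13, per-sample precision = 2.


tau_post = tau_0 + n * tau
= 9 + 13 * 2 = 35

35


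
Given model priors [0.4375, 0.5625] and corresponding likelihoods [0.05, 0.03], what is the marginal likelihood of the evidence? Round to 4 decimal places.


P(E) = sum_i P(M_i) P(E|M_i)
= 0.0219 + 0.0169
= 0.0388

0.0388


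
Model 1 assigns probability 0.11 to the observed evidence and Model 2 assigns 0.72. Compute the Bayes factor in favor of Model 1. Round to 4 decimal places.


BF = P(data|M1) / P(data|M2)
= 0.11 / 0.72 = 0.1528

0.1528


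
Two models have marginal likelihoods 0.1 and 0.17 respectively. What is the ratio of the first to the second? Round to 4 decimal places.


Evidence ratio = 0.1 / 0.17
= 0.5882

0.5882


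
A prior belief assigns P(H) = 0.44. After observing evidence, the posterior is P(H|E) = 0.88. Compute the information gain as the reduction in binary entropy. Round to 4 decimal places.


H(prior) = -0.44*log2(0.44) - 0.56*log2(0.56)
= 0.9896
H(post) = -0.88*log2(0.88) - 0.12*log2(0.12)
= 0.5294
IG = 0.9896 - 0.5294 = 0.4602

0.4602


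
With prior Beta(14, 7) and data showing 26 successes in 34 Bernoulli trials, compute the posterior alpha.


Conjugate update: alpha_posterior = alpha_prior + k
= 14 + 26 = 40

40


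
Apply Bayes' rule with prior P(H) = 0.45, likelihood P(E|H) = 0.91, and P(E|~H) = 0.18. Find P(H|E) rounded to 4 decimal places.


Step 1: Compute marginal P(E) = P(E|H)P(H) + P(E|~H)P(~H)
= 0.91*0.45 + 0.18*0.55 = 0.5085
Step 2: P(H|E) = P(E|H)P(H)/P(E) = 0.4095/0.5085
= 0.8053

0.8053


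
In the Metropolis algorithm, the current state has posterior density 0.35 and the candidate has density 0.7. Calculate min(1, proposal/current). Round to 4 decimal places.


Ratio = 0.7/0.35 = 2.0
Acceptance probability = min(1, 2.0)
= 1.0

1.0


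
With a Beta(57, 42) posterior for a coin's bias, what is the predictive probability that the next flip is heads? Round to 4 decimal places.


The predictive probability equals the posterior mean.
P(next = heads) = alpha / (alpha + beta)
= 57 / 99 = 0.5758

0.5758


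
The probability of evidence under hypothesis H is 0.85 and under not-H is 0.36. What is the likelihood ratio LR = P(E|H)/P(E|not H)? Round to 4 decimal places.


LR = 0.85 / 0.36
= 2.3611

2.3611


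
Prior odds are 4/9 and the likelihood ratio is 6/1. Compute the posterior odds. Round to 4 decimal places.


Posterior odds = prior odds * likelihood ratio
= (4/9) * (6/1)
= 24 / 9
= 2.6667

2.6667


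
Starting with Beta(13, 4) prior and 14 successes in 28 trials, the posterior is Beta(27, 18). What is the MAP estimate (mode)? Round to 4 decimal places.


The mode of Beta(a, b) when a > 1 and b > 1 is (a-1)/(a+b-2)
= (27 - 1) / (27 + 18 - 2)
= 26 / 43
= 0.6047

0.6047


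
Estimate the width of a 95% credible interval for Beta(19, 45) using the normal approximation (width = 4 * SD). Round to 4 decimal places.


For Beta(a,b): Var = ab/((a+b)^2(a+b+1))
Var = 0.0032, SD = 0.0567
Approximate 95% CI width = 4 * 0.0567 = 0.2267

0.2267


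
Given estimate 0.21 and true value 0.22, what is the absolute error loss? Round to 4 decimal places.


Absolute error = |estimate - true|
= |-0.01| = 0.01

0.01


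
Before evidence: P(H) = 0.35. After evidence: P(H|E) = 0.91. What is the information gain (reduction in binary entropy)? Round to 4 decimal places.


Prior entropy = 0.9341
Posterior entropy = 0.4365
Information gain = 0.9341 - 0.4365 = 0.4976

0.4976


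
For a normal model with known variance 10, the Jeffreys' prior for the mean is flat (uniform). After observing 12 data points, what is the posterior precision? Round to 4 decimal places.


Jeffreys' prior for normal mean (known variance) is flat.
Prior precision = 0.
Posterior precision = prior_prec + n/sigma^2 = 0 + 12/10
= 1.2

1.2


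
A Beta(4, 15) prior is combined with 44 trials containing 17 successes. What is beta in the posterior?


In conjugate updating:
beta_posterior = beta_prior + (n - k)
= 15 + (44 - 17)
= 15 + 27 = 42

42


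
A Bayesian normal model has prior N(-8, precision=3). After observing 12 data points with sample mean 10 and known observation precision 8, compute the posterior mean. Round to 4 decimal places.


Posterior mean = (prior_precision * prior_mean + n * data_precision * data_mean) / (prior_precision + n * data_precision)
Numerator = 3*-8 + 12*8*10 = 936
Denominator = 3 + 12*8 = 99
Posterior mean = 9.4545

9.4545


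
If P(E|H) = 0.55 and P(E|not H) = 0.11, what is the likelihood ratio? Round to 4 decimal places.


Likelihood ratio = P(E|H) / P(E|not H)
= 0.55 / 0.11
= 5.0

5.0


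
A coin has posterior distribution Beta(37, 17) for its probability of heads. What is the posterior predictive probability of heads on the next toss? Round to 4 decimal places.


Posterior predictive = E[theta] = alpha/(alpha+beta)
= 37/54
= 0.6852

0.6852


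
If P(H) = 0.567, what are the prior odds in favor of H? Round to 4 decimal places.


Prior odds = P(H) / (1 - P(H))
= 0.567 / 0.433
= 1.3095

1.3095


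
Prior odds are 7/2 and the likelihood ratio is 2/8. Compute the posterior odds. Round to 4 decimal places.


Posterior odds = prior odds * likelihood ratio
= (7/2) * (2/8)
= 14 / 16
= 0.875

0.875


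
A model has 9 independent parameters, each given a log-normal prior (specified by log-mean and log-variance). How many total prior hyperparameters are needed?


Each log-normal prior needs 2 hyperparameters (log-mean and log-variance).
Total = 2 * 9 = 18

18


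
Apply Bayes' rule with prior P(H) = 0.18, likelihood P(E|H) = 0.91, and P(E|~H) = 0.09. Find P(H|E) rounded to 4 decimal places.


Step 1: Compute marginal P(E) = P(E|H)P(H) + P(E|~H)P(~H)
= 0.91*0.18 + 0.09*0.82 = 0.2376
Step 2: P(H|E) = P(E|H)P(H)/P(E) = 0.1638/0.2376
= 0.6894

0.6894


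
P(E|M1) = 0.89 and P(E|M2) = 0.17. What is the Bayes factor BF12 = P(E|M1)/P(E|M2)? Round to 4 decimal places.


Bayes factor BF12 = P(E|M1) / P(E|M2)
= 0.89 / 0.17
= 5.2353

5.2353


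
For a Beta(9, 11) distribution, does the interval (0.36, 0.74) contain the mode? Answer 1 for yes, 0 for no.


Mode of Beta(a,b) = (a-1)/(a+b-2)
= (9-1)/(9+11-2) = 0.4444
Check: 0.36 <= 0.4444 <= 0.74?
Result: 1

1


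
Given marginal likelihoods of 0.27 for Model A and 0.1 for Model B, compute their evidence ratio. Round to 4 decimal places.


Ratio = ML(A) / ML(B) = 0.27/0.1
= 2.7

2.7


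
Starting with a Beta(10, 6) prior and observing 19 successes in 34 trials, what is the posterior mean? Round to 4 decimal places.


Posterior parameters: alpha = 10 + 19 = 29
beta = 6 + 15 = 21
Posterior mean = alpha / (alpha + beta) = 29 / 50
= 0.58

0.58


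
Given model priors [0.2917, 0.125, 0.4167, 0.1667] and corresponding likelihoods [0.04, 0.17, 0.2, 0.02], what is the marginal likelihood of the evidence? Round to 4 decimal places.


P(E) = sum_i P(M_i) P(E|M_i)
= 0.0117 + 0.0213 + 0.0833 + 0.0033
= 0.1196

0.1196


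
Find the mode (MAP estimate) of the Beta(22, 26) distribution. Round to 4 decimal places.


For Beta(a,b) with a,b > 1:
Mode = (a-1)/(a+b-2) = (22-1)/(48-2)
= 21/46 = 0.4565

0.4565


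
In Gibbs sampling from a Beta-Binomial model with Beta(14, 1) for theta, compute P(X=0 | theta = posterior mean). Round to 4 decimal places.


Posterior mean = alpha/(alpha+beta) = 14/15 = 0.9333
P(X=0|theta=mean) = 1 - theta = 0.0667

0.0667


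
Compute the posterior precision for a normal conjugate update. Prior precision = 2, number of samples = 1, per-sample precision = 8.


tau_post = tau_0 + n * tau
= 2 + 1 * 8 = 10

10


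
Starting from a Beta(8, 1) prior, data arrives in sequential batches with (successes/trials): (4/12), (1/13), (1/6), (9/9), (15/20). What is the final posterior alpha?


In sequential Bayesian updating, we sum all successes.
Total successes = 30
Final alpha = 8 + 30 = 38

38


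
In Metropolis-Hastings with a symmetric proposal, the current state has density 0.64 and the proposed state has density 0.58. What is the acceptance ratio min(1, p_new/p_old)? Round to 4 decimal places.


Ratio = p_new / p_old = 0.58 / 0.64 = 0.9062
Acceptance = min(1, 0.9062) = 0.9062

0.9062


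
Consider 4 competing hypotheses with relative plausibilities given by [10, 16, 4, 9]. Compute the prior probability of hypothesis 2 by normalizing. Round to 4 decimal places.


Sum of weights = 10 + 16 + 4 + 9 = 39
Normalized prior for H2 = 16 / 39
= 0.4103

0.4103


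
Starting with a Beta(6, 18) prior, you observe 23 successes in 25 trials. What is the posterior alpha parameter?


For a Beta-Binomial conjugate model:
Posterior alpha = prior alpha + number of successes
= 6 + 23 = 29

29


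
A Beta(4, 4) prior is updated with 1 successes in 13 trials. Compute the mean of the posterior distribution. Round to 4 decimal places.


After update: Beta(5, 16)
Mean = 5 / (5 + 16) = 5 / 21
= 0.2381

0.2381


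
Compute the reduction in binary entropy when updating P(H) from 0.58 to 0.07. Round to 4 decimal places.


H_before = -p*log2(p) - (1-p)*log2(1-p) for p=0.58: 0.9815
H_after for p=0.07: 0.3659
Reduction = 0.9815 - 0.3659 = 0.6155

0.6155


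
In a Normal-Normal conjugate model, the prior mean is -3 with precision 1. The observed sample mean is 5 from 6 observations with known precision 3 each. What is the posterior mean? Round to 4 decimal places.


Posterior precision = tau0 + n*tau = 1 + 6*3 = 19
Posterior mean = (tau0*mu0 + n*tau*xbar) / posterior_precision
= (1*-3 + 6*3*5) / 19
= 87 / 19 = 4.5789

4.5789


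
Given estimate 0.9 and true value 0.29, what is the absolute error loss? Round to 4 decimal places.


Absolute error = |estimate - true|
= |0.61| = 0.61

0.61


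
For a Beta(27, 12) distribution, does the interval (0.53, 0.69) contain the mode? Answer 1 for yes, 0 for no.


Mode of Beta(a,b) = (a-1)/(a+b-2)
= (27-1)/(27+12-2) = 0.7027
Check: 0.53 <= 0.7027 <= 0.69?
Result: 0

0


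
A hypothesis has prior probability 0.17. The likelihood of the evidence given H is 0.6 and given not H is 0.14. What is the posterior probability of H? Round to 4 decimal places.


Using Bayes' theorem:
P(E) = 0.17 * 0.6 + 0.83 * 0.14
P(E) = 0.2182
P(H|E) = (0.17 * 0.6) / 0.2182 = 0.4675

0.4675


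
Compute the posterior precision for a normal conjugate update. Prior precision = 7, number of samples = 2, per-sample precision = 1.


tau_post = tau_0 + n * tau
= 7 + 2 * 1 = 9

9


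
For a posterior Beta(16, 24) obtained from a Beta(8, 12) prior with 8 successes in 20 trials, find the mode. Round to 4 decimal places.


Mode = (alpha - 1) / (alpha + beta - 2)
= 15 / 38
= 0.3947

0.3947


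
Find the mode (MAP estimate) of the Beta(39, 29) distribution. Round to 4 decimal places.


For Beta(a,b) with a,b > 1:
Mode = (a-1)/(a+b-2) = (39-1)/(68-2)
= 38/66 = 0.5758

0.5758


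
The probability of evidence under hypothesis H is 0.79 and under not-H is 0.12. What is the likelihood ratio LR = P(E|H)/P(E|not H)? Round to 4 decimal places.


LR = 0.79 / 0.12
= 6.5833

6.5833


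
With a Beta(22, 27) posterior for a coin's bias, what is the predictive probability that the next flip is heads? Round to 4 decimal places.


The predictive probability equals the posterior mean.
P(next = heads) = alpha / (alpha + beta)
= 22 / 49 = 0.449

0.449


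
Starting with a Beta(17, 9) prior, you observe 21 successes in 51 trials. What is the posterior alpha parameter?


For a Beta-Binomial conjugate model:
Posterior alpha = prior alpha + number of successes
= 17 + 21 = 38

38


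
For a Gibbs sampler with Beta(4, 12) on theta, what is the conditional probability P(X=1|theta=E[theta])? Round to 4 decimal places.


E[theta] = 4/(4+12) = 0.25
P(X=1|theta) = theta = 0.25

0.25


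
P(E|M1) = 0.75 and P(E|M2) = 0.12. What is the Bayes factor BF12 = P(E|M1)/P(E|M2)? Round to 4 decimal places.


Bayes factor BF12 = P(E|M1) / P(E|M2)
= 0.75 / 0.12
= 6.25

6.25


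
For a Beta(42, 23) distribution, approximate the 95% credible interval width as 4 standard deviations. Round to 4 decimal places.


Variance of Beta(a,b) = ab / ((a+b)^2 * (a+b+1))
= 42*23 / ((65)^2 * 66)
= 0.0035
SD = sqrt(0.0035) = 0.0589
Width = 4 * SD = 0.2354

0.2354


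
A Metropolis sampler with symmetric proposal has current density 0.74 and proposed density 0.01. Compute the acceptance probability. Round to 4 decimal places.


For symmetric proposals, acceptance = min(1, pi(x*)/pi(x))
= min(1, 0.01/0.74)
= min(1, 0.0135) = 0.0135

0.0135


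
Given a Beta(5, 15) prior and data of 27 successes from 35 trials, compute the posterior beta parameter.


Number of failures = 35 - 27 = 8
Posterior beta = 15 + 8 = 23

23


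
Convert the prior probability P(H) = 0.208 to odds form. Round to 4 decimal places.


P(not H) = 1 - 0.208 = 0.792
Odds = 0.208 / 0.792 = 0.2626

0.2626


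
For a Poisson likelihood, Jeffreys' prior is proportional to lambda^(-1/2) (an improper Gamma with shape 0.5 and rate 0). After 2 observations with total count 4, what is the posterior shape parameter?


Jeffreys' prior for Poisson is proportional to lambda^(-1/2).
Posterior is Gamma(0.5 + S, 0 + n) = Gamma(0.5 + 4, 2).
Posterior shape = 0.5 + S = 0.5 + 4 = 4.5

4.5


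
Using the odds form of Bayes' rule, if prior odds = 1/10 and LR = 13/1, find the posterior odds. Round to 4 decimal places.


Bayes' rule in odds form: posterior odds = prior odds * LR
= (1 * 13) / (10 * 1)
= 13/10 = 1.3

1.3


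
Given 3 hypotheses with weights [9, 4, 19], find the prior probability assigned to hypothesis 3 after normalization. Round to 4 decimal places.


To normalize, divide each weight by the sum of all weights.
Sum = 32
Prior(H3) = 19/32 = 0.5938

0.5938


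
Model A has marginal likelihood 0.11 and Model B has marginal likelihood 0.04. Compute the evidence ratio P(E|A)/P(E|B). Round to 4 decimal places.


Evidence ratio = P(E|A) / P(E|B)
= 0.11 / 0.04
= 2.75

2.75


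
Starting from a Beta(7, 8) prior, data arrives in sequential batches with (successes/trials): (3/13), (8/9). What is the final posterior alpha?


In sequential Bayesian updating, we sum all successes.
Total successes = 11
Final alpha = 7 + 11 = 18

18


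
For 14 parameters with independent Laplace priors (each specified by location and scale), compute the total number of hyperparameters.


A Laplace prior has 2 hyperparameters per parameter.
Total = 14 * 2 = 28

28


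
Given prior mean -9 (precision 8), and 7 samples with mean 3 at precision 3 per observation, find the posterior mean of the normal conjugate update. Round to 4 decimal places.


The posterior mean is a precision-weighted average of prior and data.
Post. prec. = 8 + 21 = 29
Post. mean = (-72 + 63)/29 = -9/29 = -0.3103

-0.3103


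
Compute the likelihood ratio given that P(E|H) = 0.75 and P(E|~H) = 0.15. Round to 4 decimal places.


LR = P(E|H) / P(E|~H)
= 0.75 / 0.15 = 5.0

5.0


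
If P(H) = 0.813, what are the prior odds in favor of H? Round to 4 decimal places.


Prior odds = P(H) / (1 - P(H))
= 0.813 / 0.187
= 4.3476

4.3476


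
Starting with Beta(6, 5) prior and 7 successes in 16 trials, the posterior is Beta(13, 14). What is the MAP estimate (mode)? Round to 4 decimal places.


The mode of Beta(a, b) when a > 1 and b > 1 is (a-1)/(a+b-2)
= (13 - 1) / (13 + 14 - 2)
= 12 / 25
= 0.48

0.48


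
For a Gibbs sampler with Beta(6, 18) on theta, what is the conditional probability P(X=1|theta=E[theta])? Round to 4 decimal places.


E[theta] = 6/(6+18) = 0.25
P(X=1|theta) = theta = 0.25

0.25


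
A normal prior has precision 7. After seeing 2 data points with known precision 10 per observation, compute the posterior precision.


In the conjugate normal model, precisions add:
tau_posterior = tau_prior + n * tau_data
= 7 + 2*10 = 27

27


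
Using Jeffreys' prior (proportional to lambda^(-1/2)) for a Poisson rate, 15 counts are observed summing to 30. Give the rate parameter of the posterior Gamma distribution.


Conjugate update: Gamma(prior_shape + S, prior_rate + n).
Prior shape = 0.5, prior rate = 0.
Posterior rate = 0 + n = 15

15.0


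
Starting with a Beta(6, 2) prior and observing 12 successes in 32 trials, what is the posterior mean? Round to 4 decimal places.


Posterior parameters: alpha = 6 + 12 = 18
beta = 2 + 20 = 22
Posterior mean = alpha / (alpha + beta) = 18 / 40
= 0.45

0.45


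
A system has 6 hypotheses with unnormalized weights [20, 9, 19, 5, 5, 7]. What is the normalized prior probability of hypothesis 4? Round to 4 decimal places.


The normalized prior is the weight divided by the total.
Total weight = 65
P(H4) = 5 / 65 = 0.0769

0.0769


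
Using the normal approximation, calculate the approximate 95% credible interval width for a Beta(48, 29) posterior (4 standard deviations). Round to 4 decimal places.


Var(Beta) = 48*29/(77^2 * 78) = 0.003
SD = 0.0549
Width ~ 4*SD = 0.2195

0.2195


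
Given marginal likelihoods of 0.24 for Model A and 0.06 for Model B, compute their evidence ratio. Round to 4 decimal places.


Ratio = ML(A) / ML(B) = 0.24/0.06
= 4.0

4.0


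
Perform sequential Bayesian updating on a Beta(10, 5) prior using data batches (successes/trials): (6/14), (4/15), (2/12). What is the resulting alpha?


Accumulate successes: 12
Posterior alpha = prior alpha + sum of successes
= 10 + 12 = 22

22


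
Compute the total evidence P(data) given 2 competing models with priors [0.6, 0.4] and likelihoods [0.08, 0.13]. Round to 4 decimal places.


Marginal likelihood = sum P(model_i) * P(data|model_i)
Model 1: 0.6 * 0.08 = 0.048
Model 2: 0.4 * 0.13 = 0.052
Total = 0.1

0.1


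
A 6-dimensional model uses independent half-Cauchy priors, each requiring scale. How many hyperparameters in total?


Per parameter: 1 (scale).
Total = 6 * 1 = 6

6


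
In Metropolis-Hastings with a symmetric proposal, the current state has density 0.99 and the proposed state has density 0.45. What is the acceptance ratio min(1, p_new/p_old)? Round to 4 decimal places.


Ratio = p_new / p_old = 0.45 / 0.99 = 0.4545
Acceptance = min(1, 0.4545) = 0.4545

0.4545


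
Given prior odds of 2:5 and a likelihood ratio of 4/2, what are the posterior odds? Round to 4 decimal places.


Posterior odds = prior odds * LR
Prior odds = 2/5 = 0.4
LR = 4/2 = 2.0
Posterior odds = 0.4 * 2.0 = 0.8

0.8


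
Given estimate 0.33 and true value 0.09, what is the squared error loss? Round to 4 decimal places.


Squared error = (estimate - true)^2
Difference = 0.24
Loss = 0.24^2 = 0.0576

0.0576


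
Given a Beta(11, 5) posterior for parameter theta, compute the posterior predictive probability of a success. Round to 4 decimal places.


For a Beta-Bernoulli model, the predictive probability is the mean:
P(success) = 11/(11+5) = 11/16 = 0.6875

0.6875


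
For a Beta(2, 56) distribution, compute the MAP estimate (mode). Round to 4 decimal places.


MAP = mode = (a-1)/(a+b-2)
= (2-1)/(2+56-2)
= 1/56 = 0.0179

0.0179


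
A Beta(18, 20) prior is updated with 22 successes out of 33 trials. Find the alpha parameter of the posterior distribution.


In the Beta-Binomial conjugate update:
alpha_post = alpha_prior + successes
= 18 + 22
= 40

40


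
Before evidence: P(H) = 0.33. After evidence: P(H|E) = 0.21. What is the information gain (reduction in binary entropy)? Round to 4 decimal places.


Prior entropy = 0.9149
Posterior entropy = 0.7415
Information gain = 0.9149 - 0.7415 = 0.1734

0.1734


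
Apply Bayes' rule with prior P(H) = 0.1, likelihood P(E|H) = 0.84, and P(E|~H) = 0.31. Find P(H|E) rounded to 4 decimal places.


Step 1: Compute marginal P(E) = P(E|H)P(H) + P(E|~H)P(~H)
= 0.84*0.1 + 0.31*0.9 = 0.363
Step 2: P(H|E) = P(E|H)P(H)/P(E) = 0.084/0.363
= 0.2314

0.2314


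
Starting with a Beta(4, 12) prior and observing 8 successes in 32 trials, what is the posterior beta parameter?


Posterior beta = prior beta + failures
Failures = 32 - 8 = 24
beta_post = 12 + 24 = 36

36


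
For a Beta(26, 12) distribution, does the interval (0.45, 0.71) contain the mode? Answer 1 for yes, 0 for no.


Mode of Beta(a,b) = (a-1)/(a+b-2)
= (26-1)/(26+12-2) = 0.6944
Check: 0.45 <= 0.6944 <= 0.71?
Result: 1

1


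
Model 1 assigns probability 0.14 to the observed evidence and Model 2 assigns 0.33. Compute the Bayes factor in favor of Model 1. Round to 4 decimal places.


BF = P(data|M1) / P(data|M2)
= 0.14 / 0.33 = 0.4242

0.4242


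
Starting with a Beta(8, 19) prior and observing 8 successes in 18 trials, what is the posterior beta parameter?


Posterior beta = prior beta + failures
Failures = 18 - 8 = 10
beta_post = 19 + 10 = 29

29


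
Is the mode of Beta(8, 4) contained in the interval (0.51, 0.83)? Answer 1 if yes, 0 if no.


Mode = (a-1)/(a+b-2) = 7/10 = 0.7
Interval: (0.51, 0.83)
Contains mode? 1

1


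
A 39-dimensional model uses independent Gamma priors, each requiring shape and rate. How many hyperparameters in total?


Per parameter: 2 (shape and rate).
Total = 39 * 2 = 78

78


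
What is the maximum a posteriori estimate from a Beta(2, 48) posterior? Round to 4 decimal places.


The MAP estimate equals the mode of the distribution.
Mode of Beta(a,b) = (a-1)/(a+b-2)
= 1/48
= 0.0208

0.0208


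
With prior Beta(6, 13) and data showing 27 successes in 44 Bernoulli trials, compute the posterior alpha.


Conjugate update: alpha_posterior = alpha_prior + k
= 6 + 27 = 33

33


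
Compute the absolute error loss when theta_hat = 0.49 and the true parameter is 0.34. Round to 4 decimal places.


L = |theta_hat - theta_true|
= |0.49 - 0.34| = 0.15

0.15


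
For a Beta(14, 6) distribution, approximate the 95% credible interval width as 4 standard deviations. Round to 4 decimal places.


Variance of Beta(a,b) = ab / ((a+b)^2 * (a+b+1))
= 14*6 / ((20)^2 * 21)
= 0.01
SD = sqrt(0.01) = 0.1
Width = 4 * SD = 0.4

0.4


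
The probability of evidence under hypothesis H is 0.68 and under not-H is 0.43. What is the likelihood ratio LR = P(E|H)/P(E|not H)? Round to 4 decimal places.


LR = 0.68 / 0.43
= 1.5814

1.5814


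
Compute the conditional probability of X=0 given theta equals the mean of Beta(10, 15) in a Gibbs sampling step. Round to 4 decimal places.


Mean of Beta(10, 15) = 0.4
P(X=0 | theta=0.4) = 0.6

0.6


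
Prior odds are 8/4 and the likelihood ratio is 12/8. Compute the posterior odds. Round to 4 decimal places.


Posterior odds = prior odds * likelihood ratio
= (8/4) * (12/8)
= 96 / 32
= 3.0

3.0


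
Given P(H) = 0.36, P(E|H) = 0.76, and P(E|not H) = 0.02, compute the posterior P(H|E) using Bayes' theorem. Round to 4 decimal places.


By Bayes' theorem: P(H|E) = P(E|H)*P(H) / P(E)
P(E) = P(E|H)*P(H) + P(E|not H)*P(not H)
P(E) = 0.76*0.36 + 0.02*0.64 = 0.2864
P(H|E) = 0.76*0.36 / 0.2864 = 0.9553

0.9553


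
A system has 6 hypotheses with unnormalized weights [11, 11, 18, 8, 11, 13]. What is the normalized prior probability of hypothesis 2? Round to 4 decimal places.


The normalized prior is the weight divided by the total.
Total weight = 72
P(H2) = 11 / 72 = 0.1528

0.1528


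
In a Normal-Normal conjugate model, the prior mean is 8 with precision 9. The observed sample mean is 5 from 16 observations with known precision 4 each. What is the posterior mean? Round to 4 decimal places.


Posterior precision = tau0 + n*tau = 9 + 16*4 = 73
Posterior mean = (tau0*mu0 + n*tau*xbar) / posterior_precision
= (9*8 + 16*4*5) / 73
= 392 / 73 = 5.3699

5.3699


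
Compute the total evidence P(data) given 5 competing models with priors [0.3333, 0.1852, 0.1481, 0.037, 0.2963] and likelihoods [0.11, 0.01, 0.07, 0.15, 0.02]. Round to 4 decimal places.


Marginal likelihood = sum P(model_i) * P(data|model_i)
Model 1: 0.3333 * 0.11 = 0.0367
Model 2: 0.1852 * 0.01 = 0.0019
Model 3: 0.1481 * 0.07 = 0.0104
Model 4: 0.037 * 0.15 = 0.0055
Model 5: 0.2963 * 0.02 = 0.0059
Total = 0.0604

0.0604


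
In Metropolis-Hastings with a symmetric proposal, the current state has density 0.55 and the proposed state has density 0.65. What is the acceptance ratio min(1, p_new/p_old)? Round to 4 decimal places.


Ratio = p_new / p_old = 0.65 / 0.55 = 1.1818
Acceptance = min(1, 1.1818) = 1.0

1.0


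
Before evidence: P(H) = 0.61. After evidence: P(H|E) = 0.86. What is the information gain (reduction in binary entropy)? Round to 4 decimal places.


Prior entropy = 0.9648
Posterior entropy = 0.5842
Information gain = 0.9648 - 0.5842 = 0.3806

0.3806
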